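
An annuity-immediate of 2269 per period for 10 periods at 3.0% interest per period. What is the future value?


FV = PMT * ((1+i)^n - 1) / i
= 2269 * ((1.03)^10 - 1) / 0.03
= 2269 * (1.343916 - 1) / 0.03
= 26011.5422


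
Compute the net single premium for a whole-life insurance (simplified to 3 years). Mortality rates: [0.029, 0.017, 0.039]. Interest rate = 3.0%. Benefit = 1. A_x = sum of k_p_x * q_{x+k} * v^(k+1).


v = 0.970874
Year 0: k_p_x=1.0, q=0.029, term=0.028155
Year 1: k_p_x=0.971, q=0.017, term=0.015559
Year 2: k_p_x=0.954493, q=0.039, term=0.034066
A_x = 0.0778


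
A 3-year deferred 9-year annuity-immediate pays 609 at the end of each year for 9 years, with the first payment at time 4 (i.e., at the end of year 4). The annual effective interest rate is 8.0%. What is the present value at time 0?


PV at time 3 of the 9-year annuity-immediate:
a_n = 609 * (1-(1+0.08)^(-9))/0.08 = 3804.3547
Discount back 3 years to time 0:
PV = 3804.3547 * (1+0.08)^(-3)
= 3804.3547 * 0.793832
= 3020.0194


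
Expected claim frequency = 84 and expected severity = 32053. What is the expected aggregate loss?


E[S] = E[N] * E[X]
= 84 * 32053
= 2.6925e+06


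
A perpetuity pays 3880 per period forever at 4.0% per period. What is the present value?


PV = PMT / i
= 3880 / 0.04
= 97000.0


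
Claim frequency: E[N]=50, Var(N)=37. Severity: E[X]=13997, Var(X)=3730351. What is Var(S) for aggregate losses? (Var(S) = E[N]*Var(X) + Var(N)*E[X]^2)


Var(S) = E[N]*Var(X) + Var(N)*E[X]^2
= 50*3730351 + 37*13997^2
= 186517550 + 7248892333
= 7.4354e+09


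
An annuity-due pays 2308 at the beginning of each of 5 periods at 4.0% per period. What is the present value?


PV_due = PMT * (1-(1+i)^(-n))/i * (1+i)
PV_immediate = 10274.8059
PV_due = 10274.8059 * 1.04
= 10685.7982


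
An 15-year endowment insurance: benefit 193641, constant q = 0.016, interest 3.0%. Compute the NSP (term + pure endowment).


Term component = 33412.1615
Pure endowment = 15_p_x * v^15 * benefit = 0.785103 * 0.641862 * 193641 = 97581.0356
NSP = 130993.1971


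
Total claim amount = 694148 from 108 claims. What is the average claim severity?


severity = total / number
= 694148 / 108
= 6427.2963


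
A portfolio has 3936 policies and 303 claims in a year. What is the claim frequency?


frequency = claims / policies
= 303 / 3936
= 0.077


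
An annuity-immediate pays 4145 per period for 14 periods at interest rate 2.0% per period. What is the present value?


PV = PMT * (1 - (1+i)^(-n)) / i
= 4145 * (1 - (1+0.02)^(-14)) / 0.02
= 4145 * (1 - 0.757875) / 0.02
= 4145 * 12.106249
= 50180.4012


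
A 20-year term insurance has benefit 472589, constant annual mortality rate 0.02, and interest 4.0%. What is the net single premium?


NSP = benefit * sum_{k=0}^{n-1} k_p_x * q * v^(k+1)
With constant q=0.02, v=0.961538
Sum = 0.231771
NSP = 472589 * 0.231771
= 109532.3364


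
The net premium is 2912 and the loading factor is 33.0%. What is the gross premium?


Gross = net * (1 + loading)
= 2912 * (1 + 0.33)
= 2912 * 1.33
= 3872.96


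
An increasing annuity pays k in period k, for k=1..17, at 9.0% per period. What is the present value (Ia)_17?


(Ia)_n = sum_{k=1}^{n} k * v^k, v = 1/(1+i)
v = 0.917431
Sum computed term by term:
(Ia)_17 = 59.8257


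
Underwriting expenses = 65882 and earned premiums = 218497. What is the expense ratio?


Expense ratio = expenses / premiums
= 65882 / 218497
= 0.3015


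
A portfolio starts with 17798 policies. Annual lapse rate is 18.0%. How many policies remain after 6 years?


remaining = initial * (1 - lapse)^years
= 17798 * (1 - 0.18)^6
= 17798 * 0.304007
= 5410.7107


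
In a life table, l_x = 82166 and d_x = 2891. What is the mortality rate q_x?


q_x = d_x / l_x
= 2891 / 82166
= 0.0352


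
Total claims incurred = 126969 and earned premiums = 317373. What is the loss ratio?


Loss ratio = claims / premiums
= 126969 / 317373
= 0.4001


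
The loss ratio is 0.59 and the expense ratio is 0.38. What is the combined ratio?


Combined ratio = loss ratio + expense ratio
= 0.59 + 0.38
= 0.97


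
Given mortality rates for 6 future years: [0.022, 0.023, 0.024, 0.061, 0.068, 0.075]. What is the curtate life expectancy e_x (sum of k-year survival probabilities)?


e_x = sum_{k=1}^{n} k_p_x
k_p_x values:
  1_p_x = 0.978
  2_p_x = 0.955506
  3_p_x = 0.932574
  4_p_x = 0.875687
  5_p_x = 0.81614
  6_p_x = 0.75493
e_x = 5.3128


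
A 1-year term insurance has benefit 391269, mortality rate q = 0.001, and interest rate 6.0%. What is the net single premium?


NSP = benefit * q * v
v = 1/(1+i) = 0.943396
NSP = 391269 * 0.001 * 0.943396
= 369.1217


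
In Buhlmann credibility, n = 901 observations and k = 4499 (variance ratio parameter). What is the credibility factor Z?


Z = n / (n + k)
= 901 / (901 + 4499)
= 901 / 5400
= 0.1669


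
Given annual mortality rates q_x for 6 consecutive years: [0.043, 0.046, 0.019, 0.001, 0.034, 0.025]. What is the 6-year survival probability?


p_k = 1 - q_k for each year
Survival = product of (1 - q_k)
= 0.957 * 0.954 * 0.981 * 0.999 * 0.966 * 0.975
= 0.8427


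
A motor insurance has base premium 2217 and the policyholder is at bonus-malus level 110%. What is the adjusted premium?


adjusted = base * BM_level / 100
= 2217 * 110 / 100
= 2217 * 1.1
= 2438.7


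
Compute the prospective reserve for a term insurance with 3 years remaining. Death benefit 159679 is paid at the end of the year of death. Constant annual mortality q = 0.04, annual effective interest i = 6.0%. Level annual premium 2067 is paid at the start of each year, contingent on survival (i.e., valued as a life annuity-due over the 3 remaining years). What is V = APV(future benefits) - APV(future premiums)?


v = 1/(1+i) = 0.943396
APV(future benefits) per unit = sum_{k=0}^{2} k_p_x * q * v^(k+1) = 0.102863
APV(future benefits) = 159679 * 0.102863 = 16425.1309
Life annuity-due factor ä_{x:3} = sum_{k=0}^{2} k_p_x * v^k = 2.725881
APV(future premiums) = 2067 * 2.725881 = 5634.3962
V = 16425.1309 - 5634.3962
= 10790.7346


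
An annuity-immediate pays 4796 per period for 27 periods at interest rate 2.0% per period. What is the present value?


PV = PMT * (1 - (1+i)^(-n)) / i
= 4796 * (1 - (1+0.02)^(-27)) / 0.02
= 4796 * (1 - 0.585862) / 0.02
= 4796 * 20.706898
= 99310.2819


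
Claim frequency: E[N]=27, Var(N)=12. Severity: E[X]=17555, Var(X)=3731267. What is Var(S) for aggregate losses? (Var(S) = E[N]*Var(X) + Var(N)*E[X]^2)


Var(S) = E[N]*Var(X) + Var(N)*E[X]^2
= 27*3731267 + 12*17555^2
= 100744209 + 3698136300
= 3.7989e+09


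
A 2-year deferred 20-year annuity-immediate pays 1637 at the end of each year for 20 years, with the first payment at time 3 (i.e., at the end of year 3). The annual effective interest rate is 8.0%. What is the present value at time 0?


PV at time 2 of the 20-year annuity-immediate:
a_n = 1637 * (1-(1+0.08)^(-20))/0.08 = 16072.3073
Discount back 2 years to time 0:
PV = 16072.3073 * (1+0.08)^(-2)
= 16072.3073 * 0.857339
= 13779.413


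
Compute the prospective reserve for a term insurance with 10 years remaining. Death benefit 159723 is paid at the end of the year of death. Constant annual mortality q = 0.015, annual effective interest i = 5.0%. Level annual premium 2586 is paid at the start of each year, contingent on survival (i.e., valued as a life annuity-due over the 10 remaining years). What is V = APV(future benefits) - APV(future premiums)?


v = 1/(1+i) = 0.952381
APV(future benefits) per unit = sum_{k=0}^{9} k_p_x * q * v^(k+1) = 0.108969
APV(future benefits) = 159723 * 0.108969 = 17404.8957
Life annuity-due factor ä_{x:10} = sum_{k=0}^{9} k_p_x * v^k = 7.627848
APV(future premiums) = 2586 * 7.627848 = 19725.6138
V = 17404.8957 - 19725.6138
= -2320.7181


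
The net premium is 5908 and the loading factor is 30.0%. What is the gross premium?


Gross = net * (1 + loading)
= 5908 * (1 + 0.3)
= 5908 * 1.3
= 7680.4


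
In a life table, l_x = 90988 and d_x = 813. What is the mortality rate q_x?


q_x = d_x / l_x
= 813 / 90988
= 0.0089


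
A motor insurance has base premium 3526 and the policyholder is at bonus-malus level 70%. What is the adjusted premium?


adjusted = base * BM_level / 100
= 3526 * 70 / 100
= 3526 * 0.7
= 2468.2


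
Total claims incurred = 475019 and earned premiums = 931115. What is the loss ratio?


Loss ratio = claims / premiums
= 475019 / 931115
= 0.5102


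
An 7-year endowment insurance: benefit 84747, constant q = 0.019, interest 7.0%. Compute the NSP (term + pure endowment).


Term component = 8240.9605
Pure endowment = 7_p_x * v^7 * benefit = 0.874345 * 0.62275 * 84747 = 46144.6059
NSP = 54385.5664


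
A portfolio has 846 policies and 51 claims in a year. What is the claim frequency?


frequency = claims / policies
= 51 / 846
= 0.0603


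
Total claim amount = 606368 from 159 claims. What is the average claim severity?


severity = total / number
= 606368 / 159
= 3813.6352


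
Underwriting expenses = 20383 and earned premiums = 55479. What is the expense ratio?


Expense ratio = expenses / premiums
= 20383 / 55479
= 0.3674


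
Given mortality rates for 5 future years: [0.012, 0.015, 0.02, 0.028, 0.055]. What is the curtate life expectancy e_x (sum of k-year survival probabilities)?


e_x = sum_{k=1}^{n} k_p_x
k_p_x values:
  1_p_x = 0.988
  2_p_x = 0.97318
  3_p_x = 0.953716
  4_p_x = 0.927012
  5_p_x = 0.876027
e_x = 4.7179


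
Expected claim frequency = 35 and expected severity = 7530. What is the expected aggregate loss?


E[S] = E[N] * E[X]
= 35 * 7530
= 263550


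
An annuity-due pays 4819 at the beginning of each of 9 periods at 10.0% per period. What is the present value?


PV_due = PMT * (1-(1+i)^(-n))/i * (1+i)
PV_immediate = 27752.7358
PV_due = 27752.7358 * 1.1
= 30528.0093


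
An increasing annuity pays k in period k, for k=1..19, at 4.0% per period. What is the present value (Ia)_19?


(Ia)_n = sum_{k=1}^{n} k * v^k, v = 1/(1+i)
v = 0.961538
Sum computed term by term:
(Ia)_19 = 116.0273


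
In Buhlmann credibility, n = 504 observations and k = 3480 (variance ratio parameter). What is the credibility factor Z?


Z = n / (n + k)
= 504 / (504 + 3480)
= 504 / 3984
= 0.1265


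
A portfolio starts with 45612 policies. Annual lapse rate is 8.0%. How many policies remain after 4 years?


remaining = initial * (1 - lapse)^years
= 45612 * (1 - 0.08)^4
= 45612 * 0.716393
= 32676.1157


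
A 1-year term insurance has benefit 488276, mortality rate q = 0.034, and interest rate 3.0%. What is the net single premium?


NSP = benefit * q * v
v = 1/(1+i) = 0.970874
NSP = 488276 * 0.034 * 0.970874
= 16117.8485


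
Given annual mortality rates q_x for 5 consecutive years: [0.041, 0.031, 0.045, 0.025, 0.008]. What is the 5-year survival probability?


p_k = 1 - q_k for each year
Survival = product of (1 - q_k)
= 0.959 * 0.969 * 0.955 * 0.975 * 0.992
= 0.8583


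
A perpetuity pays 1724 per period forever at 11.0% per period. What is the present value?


PV = PMT / i
= 1724 / 0.11
= 15672.7273


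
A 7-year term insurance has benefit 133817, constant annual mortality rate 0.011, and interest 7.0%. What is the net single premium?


NSP = benefit * sum_{k=0}^{n-1} k_p_x * q * v^(k+1)
With constant q=0.011, v=0.934579
Sum = 0.057532
NSP = 133817 * 0.057532
= 7698.8241


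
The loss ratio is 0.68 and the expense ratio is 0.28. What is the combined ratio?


Combined ratio = loss ratio + expense ratio
= 0.68 + 0.28
= 0.96


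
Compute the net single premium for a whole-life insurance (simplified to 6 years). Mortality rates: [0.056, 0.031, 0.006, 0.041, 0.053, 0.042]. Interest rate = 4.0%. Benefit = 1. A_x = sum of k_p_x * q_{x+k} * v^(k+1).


v = 0.961538
Year 0: k_p_x=1.0, q=0.056, term=0.053846
Year 1: k_p_x=0.944, q=0.031, term=0.027056
Year 2: k_p_x=0.914736, q=0.006, term=0.004879
Year 3: k_p_x=0.909248, q=0.041, term=0.031866
Year 4: k_p_x=0.871968, q=0.053, term=0.037985
Year 5: k_p_x=0.825754, q=0.042, term=0.027409
A_x = 0.183


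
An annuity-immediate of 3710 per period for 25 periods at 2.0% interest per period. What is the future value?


FV = PMT * ((1+i)^n - 1) / i
= 3710 * ((1.02)^25 - 1) / 0.02
= 3710 * (1.640606 - 1) / 0.02
= 118832.412


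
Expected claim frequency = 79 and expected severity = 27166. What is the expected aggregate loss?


E[S] = E[N] * E[X]
= 79 * 27166
= 2.1461e+06


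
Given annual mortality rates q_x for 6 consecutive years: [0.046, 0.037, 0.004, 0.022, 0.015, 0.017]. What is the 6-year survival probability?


p_k = 1 - q_k for each year
Survival = product of (1 - q_k)
= 0.954 * 0.963 * 0.996 * 0.978 * 0.985 * 0.983
= 0.8665


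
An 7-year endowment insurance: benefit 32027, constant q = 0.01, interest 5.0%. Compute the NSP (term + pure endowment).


Term component = 1802.0448
Pure endowment = 7_p_x * v^7 * benefit = 0.932065 * 0.710681 * 32027 = 21214.731
NSP = 23016.7758


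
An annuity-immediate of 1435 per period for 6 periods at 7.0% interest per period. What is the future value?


FV = PMT * ((1+i)^n - 1) / i
= 1435 * ((1.07)^6 - 1) / 0.07
= 1435 * (1.50073 - 1) / 0.07
= 10264.9722


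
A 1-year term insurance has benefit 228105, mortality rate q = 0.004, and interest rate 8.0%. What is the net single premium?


NSP = benefit * q * v
v = 1/(1+i) = 0.925926
NSP = 228105 * 0.004 * 0.925926
= 844.8333


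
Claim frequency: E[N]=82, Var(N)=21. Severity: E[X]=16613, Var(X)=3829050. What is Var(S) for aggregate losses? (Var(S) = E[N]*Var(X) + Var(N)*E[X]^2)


Var(S) = E[N]*Var(X) + Var(N)*E[X]^2
= 82*3829050 + 21*16613^2
= 313982100 + 5795827149
= 6.1098e+09


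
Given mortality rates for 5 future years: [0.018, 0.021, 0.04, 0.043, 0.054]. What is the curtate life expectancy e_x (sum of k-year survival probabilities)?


e_x = sum_{k=1}^{n} k_p_x
k_p_x values:
  1_p_x = 0.982
  2_p_x = 0.961378
  3_p_x = 0.922923
  4_p_x = 0.883237
  5_p_x = 0.835542
e_x = 4.5851


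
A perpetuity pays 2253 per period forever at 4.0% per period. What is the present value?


PV = PMT / i
= 2253 / 0.04
= 56325.0


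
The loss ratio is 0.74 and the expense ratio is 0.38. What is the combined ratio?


Combined ratio = loss ratio + expense ratio
= 0.74 + 0.38
= 1.12


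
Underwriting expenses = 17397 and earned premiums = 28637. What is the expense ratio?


Expense ratio = expenses / premiums
= 17397 / 28637
= 0.6075


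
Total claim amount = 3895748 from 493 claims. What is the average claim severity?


severity = total / number
= 3895748 / 493
= 7902.1258


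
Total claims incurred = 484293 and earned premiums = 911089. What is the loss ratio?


Loss ratio = claims / premiums
= 484293 / 911089
= 0.5316


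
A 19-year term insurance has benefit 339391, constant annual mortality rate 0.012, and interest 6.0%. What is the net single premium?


NSP = benefit * sum_{k=0}^{n-1} k_p_x * q * v^(k+1)
With constant q=0.012, v=0.943396
Sum = 0.122872
NSP = 339391 * 0.122872
= 41701.7183


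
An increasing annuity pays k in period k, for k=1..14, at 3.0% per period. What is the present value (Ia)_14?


(Ia)_n = sum_{k=1}^{n} k * v^k, v = 1/(1+i)
v = 0.970874
Sum computed term by term:
(Ia)_14 = 79.3102


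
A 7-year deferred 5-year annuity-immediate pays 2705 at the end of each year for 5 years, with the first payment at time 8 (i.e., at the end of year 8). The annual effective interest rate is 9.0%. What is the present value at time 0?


PV at time 7 of the 5-year annuity-immediate:
a_n = 2705 * (1-(1+0.09)^(-5))/0.09 = 10521.5067
Discount back 7 years to time 0:
PV = 10521.5067 * (1+0.09)^(-7)
= 10521.5067 * 0.547034
= 5755.6245


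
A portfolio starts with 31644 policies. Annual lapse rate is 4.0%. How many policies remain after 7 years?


remaining = initial * (1 - lapse)^years
= 31644 * (1 - 0.04)^7
= 31644 * 0.751447
= 23778.804


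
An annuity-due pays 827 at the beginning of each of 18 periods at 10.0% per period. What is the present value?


PV_due = PMT * (1-(1+i)^(-n))/i * (1+i)
PV_immediate = 6782.5678
PV_due = 6782.5678 * 1.1
= 7460.8246


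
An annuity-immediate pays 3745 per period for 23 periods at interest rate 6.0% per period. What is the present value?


PV = PMT * (1 - (1+i)^(-n)) / i
= 3745 * (1 - (1+0.06)^(-23)) / 0.06
= 3745 * (1 - 0.261797) / 0.06
= 3745 * 12.303379
= 46076.1543


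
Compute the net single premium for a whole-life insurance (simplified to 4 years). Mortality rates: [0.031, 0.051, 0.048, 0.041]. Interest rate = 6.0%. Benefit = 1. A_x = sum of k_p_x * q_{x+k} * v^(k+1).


v = 0.943396
Year 0: k_p_x=1.0, q=0.031, term=0.029245
Year 1: k_p_x=0.969, q=0.051, term=0.043983
Year 2: k_p_x=0.919581, q=0.048, term=0.037061
Year 3: k_p_x=0.875441, q=0.041, term=0.028431
A_x = 0.1387


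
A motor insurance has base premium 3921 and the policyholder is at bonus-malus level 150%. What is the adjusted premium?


adjusted = base * BM_level / 100
= 3921 * 150 / 100
= 3921 * 1.5
= 5881.5


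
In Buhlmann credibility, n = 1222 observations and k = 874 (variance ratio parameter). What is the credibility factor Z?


Z = n / (n + k)
= 1222 / (1222 + 874)
= 1222 / 2096
= 0.583


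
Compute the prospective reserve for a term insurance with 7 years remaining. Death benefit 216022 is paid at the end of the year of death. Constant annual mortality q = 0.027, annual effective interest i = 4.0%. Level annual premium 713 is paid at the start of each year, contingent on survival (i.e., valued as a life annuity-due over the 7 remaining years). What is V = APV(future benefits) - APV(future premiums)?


v = 1/(1+i) = 0.961538
APV(future benefits) per unit = sum_{k=0}^{6} k_p_x * q * v^(k+1) = 0.150145
APV(future benefits) = 216022 * 0.150145 = 32434.6787
Life annuity-due factor ä_{x:7} = sum_{k=0}^{6} k_p_x * v^k = 5.783373
APV(future premiums) = 713 * 5.783373 = 4123.5449
V = 32434.6787 - 4123.5449
= 28311.1339


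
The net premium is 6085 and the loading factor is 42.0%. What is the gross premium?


Gross = net * (1 + loading)
= 6085 * (1 + 0.42)
= 6085 * 1.42
= 8640.7


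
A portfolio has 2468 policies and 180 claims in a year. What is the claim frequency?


frequency = claims / policies
= 180 / 2468
= 0.0729


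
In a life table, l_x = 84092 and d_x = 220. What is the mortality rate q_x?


q_x = d_x / l_x
= 220 / 84092
= 0.0026


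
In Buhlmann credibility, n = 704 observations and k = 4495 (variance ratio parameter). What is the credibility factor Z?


Z = n / (n + k)
= 704 / (704 + 4495)
= 704 / 5199
= 0.1354


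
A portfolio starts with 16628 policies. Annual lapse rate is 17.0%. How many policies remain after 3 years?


remaining = initial * (1 - lapse)^years
= 16628 * (1 - 0.17)^3
= 16628 * 0.571787
= 9507.6742


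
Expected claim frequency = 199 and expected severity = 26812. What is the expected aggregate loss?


E[S] = E[N] * E[X]
= 199 * 26812
= 5.3356e+06


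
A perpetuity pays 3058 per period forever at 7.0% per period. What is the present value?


PV = PMT / i
= 3058 / 0.07
= 43685.7143


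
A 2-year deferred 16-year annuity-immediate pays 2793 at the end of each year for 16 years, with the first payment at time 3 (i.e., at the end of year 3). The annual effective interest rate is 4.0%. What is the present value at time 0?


PV at time 2 of the 16-year annuity-immediate:
a_n = 2793 * (1-(1+0.04)^(-16))/0.04 = 32544.8616
Discount back 2 years to time 0:
PV = 32544.8616 * (1+0.04)^(-2)
= 32544.8616 * 0.924556
= 30089.554


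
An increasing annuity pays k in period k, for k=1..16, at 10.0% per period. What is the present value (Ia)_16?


(Ia)_n = sum_{k=1}^{n} k * v^k, v = 1/(1+i)
v = 0.909091
Sum computed term by term:
(Ia)_16 = 51.2401


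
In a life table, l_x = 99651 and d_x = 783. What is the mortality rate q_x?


q_x = d_x / l_x
= 783 / 99651
= 0.0079


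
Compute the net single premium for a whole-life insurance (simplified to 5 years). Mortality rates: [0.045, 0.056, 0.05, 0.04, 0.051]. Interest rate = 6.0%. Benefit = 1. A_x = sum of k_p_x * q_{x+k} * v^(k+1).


v = 0.943396
Year 0: k_p_x=1.0, q=0.045, term=0.042453
Year 1: k_p_x=0.955, q=0.056, term=0.047597
Year 2: k_p_x=0.90152, q=0.05, term=0.037847
Year 3: k_p_x=0.856444, q=0.04, term=0.027135
Year 4: k_p_x=0.822186, q=0.051, term=0.031334
A_x = 0.1864


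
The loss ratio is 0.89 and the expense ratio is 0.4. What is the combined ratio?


Combined ratio = loss ratio + expense ratio
= 0.89 + 0.4
= 1.29


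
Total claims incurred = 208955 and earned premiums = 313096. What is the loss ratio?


Loss ratio = claims / premiums
= 208955 / 313096
= 0.6674


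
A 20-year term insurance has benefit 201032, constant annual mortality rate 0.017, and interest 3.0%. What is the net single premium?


NSP = benefit * sum_{k=0}^{n-1} k_p_x * q * v^(k+1)
With constant q=0.017, v=0.970874
Sum = 0.219575
NSP = 201032 * 0.219575
= 44141.6049


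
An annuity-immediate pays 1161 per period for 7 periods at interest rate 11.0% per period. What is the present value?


PV = PMT * (1 - (1+i)^(-n)) / i
= 1161 * (1 - (1+0.11)^(-7)) / 0.11
= 1161 * (1 - 0.481658) / 0.11
= 1161 * 4.712196
= 5470.8599


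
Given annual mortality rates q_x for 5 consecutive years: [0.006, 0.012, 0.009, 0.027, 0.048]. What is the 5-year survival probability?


p_k = 1 - q_k for each year
Survival = product of (1 - q_k)
= 0.994 * 0.988 * 0.991 * 0.973 * 0.952
= 0.9015


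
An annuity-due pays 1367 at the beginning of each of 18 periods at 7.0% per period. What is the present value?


PV_due = PMT * (1-(1+i)^(-n))/i * (1+i)
PV_immediate = 13750.7718
PV_due = 13750.7718 * 1.07
= 14713.3258


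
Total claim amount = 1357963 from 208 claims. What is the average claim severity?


severity = total / number
= 1357963 / 208
= 6528.6683


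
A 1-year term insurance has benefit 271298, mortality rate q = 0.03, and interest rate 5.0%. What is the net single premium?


NSP = benefit * q * v
v = 1/(1+i) = 0.952381
NSP = 271298 * 0.03 * 0.952381
= 7751.3714


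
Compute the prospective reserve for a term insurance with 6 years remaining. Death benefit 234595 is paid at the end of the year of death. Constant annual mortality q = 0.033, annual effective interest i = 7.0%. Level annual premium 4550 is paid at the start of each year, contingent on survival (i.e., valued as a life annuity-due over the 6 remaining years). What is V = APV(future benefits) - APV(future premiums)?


v = 1/(1+i) = 0.934579
APV(future benefits) per unit = sum_{k=0}^{5} k_p_x * q * v^(k+1) = 0.145833
APV(future benefits) = 234595 * 0.145833 = 34211.718
Life annuity-due factor ä_{x:6} = sum_{k=0}^{5} k_p_x * v^k = 4.728528
APV(future premiums) = 4550 * 4.728528 = 21514.8027
V = 34211.718 - 21514.8027
= 12696.9154


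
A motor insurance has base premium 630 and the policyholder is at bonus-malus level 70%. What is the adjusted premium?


adjusted = base * BM_level / 100
= 630 * 70 / 100
= 630 * 0.7
= 441.0


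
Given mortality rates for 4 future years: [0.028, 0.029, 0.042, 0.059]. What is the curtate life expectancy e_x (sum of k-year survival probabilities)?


e_x = sum_{k=1}^{n} k_p_x
k_p_x values:
  1_p_x = 0.972
  2_p_x = 0.943812
  3_p_x = 0.904172
  4_p_x = 0.850826
e_x = 3.6708


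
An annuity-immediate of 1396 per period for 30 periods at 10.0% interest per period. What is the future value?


FV = PMT * ((1+i)^n - 1) / i
= 1396 * ((1.1)^30 - 1) / 0.1
= 1396 * (17.449402 - 1) / 0.1
= 229633.6557


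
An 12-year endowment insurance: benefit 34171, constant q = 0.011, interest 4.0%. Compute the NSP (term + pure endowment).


Term component = 3339.0038
Pure endowment = 12_p_x * v^12 * benefit = 0.8757 * 0.624597 * 34171 = 18690.1642
NSP = 22029.168


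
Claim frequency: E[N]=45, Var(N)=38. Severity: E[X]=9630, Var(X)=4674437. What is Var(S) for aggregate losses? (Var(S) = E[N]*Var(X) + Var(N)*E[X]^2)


Var(S) = E[N]*Var(X) + Var(N)*E[X]^2
= 45*4674437 + 38*9630^2
= 210349665 + 3524002200
= 3.7344e+09


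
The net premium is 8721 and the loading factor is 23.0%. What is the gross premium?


Gross = net * (1 + loading)
= 8721 * (1 + 0.23)
= 8721 * 1.23
= 10726.83


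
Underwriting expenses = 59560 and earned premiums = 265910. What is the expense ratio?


Expense ratio = expenses / premiums
= 59560 / 265910
= 0.224


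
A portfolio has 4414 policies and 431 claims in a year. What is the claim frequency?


frequency = claims / policies
= 431 / 4414
= 0.0976


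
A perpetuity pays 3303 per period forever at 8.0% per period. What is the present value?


PV = PMT / i
= 3303 / 0.08
= 41287.5


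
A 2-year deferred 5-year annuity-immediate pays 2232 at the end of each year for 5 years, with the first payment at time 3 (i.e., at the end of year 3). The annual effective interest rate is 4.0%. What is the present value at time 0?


PV at time 2 of the 5-year annuity-immediate:
a_n = 2232 * (1-(1+0.04)^(-5))/0.04 = 9936.4674
Discount back 2 years to time 0:
PV = 9936.4674 * (1+0.04)^(-2)
= 9936.4674 * 0.924556
= 9186.8227


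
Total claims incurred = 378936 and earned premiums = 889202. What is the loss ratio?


Loss ratio = claims / premiums
= 378936 / 889202
= 0.4262


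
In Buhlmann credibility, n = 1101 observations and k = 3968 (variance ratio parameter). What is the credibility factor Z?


Z = n / (n + k)
= 1101 / (1101 + 3968)
= 1101 / 5069
= 0.2172


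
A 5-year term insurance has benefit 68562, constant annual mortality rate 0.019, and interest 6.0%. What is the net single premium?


NSP = benefit * sum_{k=0}^{n-1} k_p_x * q * v^(k+1)
With constant q=0.019, v=0.943396
Sum = 0.077223
NSP = 68562 * 0.077223
= 5294.5537


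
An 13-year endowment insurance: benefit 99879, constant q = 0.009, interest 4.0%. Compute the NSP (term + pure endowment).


Term component = 8549.2141
Pure endowment = 13_p_x * v^13 * benefit = 0.889114 * 0.600574 * 99879 = 53333.2787
NSP = 61882.4928


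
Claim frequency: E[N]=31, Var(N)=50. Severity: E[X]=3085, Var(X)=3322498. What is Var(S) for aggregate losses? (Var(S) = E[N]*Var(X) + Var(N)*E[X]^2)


Var(S) = E[N]*Var(X) + Var(N)*E[X]^2
= 31*3322498 + 50*3085^2
= 102997438 + 475861250
= 5.7886e+08


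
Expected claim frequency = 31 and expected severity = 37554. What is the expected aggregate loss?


E[S] = E[N] * E[X]
= 31 * 37554
= 1.1642e+06


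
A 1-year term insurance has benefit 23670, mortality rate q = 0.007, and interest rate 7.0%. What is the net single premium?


NSP = benefit * q * v
v = 1/(1+i) = 0.934579
NSP = 23670 * 0.007 * 0.934579
= 154.8505


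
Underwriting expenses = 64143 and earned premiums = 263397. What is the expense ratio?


Expense ratio = expenses / premiums
= 64143 / 263397
= 0.2435


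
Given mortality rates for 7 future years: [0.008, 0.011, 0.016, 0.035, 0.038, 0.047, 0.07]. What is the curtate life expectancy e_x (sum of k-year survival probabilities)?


e_x = sum_{k=1}^{n} k_p_x
k_p_x values:
  1_p_x = 0.992
  2_p_x = 0.981088
  3_p_x = 0.965391
  4_p_x = 0.931602
  5_p_x = 0.896201
  6_p_x = 0.85408
  7_p_x = 0.794294
e_x = 6.4147


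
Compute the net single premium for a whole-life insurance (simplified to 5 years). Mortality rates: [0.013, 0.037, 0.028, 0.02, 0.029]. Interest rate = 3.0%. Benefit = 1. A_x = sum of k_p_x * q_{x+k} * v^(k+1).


v = 0.970874
Year 0: k_p_x=1.0, q=0.013, term=0.012621
Year 1: k_p_x=0.987, q=0.037, term=0.034423
Year 2: k_p_x=0.950481, q=0.028, term=0.024355
Year 3: k_p_x=0.923868, q=0.02, term=0.016417
Year 4: k_p_x=0.90539, q=0.029, term=0.022649
A_x = 0.1105


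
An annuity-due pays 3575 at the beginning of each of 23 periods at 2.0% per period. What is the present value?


PV_due = PMT * (1-(1+i)^(-n))/i * (1+i)
PV_immediate = 65394.6297
PV_due = 65394.6297 * 1.02
= 66702.5223


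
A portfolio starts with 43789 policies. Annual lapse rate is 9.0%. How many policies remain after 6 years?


remaining = initial * (1 - lapse)^years
= 43789 * (1 - 0.09)^6
= 43789 * 0.567869
= 24866.4267


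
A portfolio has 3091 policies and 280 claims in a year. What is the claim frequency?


frequency = claims / policies
= 280 / 3091
= 0.0906


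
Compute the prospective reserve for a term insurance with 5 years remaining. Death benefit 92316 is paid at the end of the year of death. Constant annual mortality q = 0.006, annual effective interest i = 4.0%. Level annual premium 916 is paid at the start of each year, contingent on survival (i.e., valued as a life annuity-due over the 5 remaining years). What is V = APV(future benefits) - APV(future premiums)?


v = 1/(1+i) = 0.961538
APV(future benefits) per unit = sum_{k=0}^{4} k_p_x * q * v^(k+1) = 0.026405
APV(future benefits) = 92316 * 0.026405 = 2437.5829
Life annuity-due factor ä_{x:5} = sum_{k=0}^{4} k_p_x * v^k = 4.576827
APV(future premiums) = 916 * 4.576827 = 4192.3736
V = 2437.5829 - 4192.3736
= -1754.7907


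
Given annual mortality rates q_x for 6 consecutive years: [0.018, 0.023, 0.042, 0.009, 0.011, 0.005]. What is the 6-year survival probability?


p_k = 1 - q_k for each year
Survival = product of (1 - q_k)
= 0.982 * 0.977 * 0.958 * 0.991 * 0.989 * 0.995
= 0.8963


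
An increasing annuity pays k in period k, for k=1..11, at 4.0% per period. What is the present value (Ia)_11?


(Ia)_n = sum_{k=1}^{n} k * v^k, v = 1/(1+i)
v = 0.961538
Sum computed term by term:
(Ia)_11 = 49.1376


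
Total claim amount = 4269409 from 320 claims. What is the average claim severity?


severity = total / number
= 4269409 / 320
= 13341.9031


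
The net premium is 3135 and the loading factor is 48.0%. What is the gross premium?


Gross = net * (1 + loading)
= 3135 * (1 + 0.48)
= 3135 * 1.48
= 4639.8


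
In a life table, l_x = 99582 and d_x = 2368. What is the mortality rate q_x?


q_x = d_x / l_x
= 2368 / 99582
= 0.0238


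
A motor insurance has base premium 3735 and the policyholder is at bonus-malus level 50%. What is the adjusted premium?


adjusted = base * BM_level / 100
= 3735 * 50 / 100
= 3735 * 0.5
= 1867.5


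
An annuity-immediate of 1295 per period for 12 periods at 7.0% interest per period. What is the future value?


FV = PMT * ((1+i)^n - 1) / i
= 1295 * ((1.07)^12 - 1) / 0.07
= 1295 * (2.252192 - 1) / 0.07
= 23165.5444


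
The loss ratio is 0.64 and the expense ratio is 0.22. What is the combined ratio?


Combined ratio = loss ratio + expense ratio
= 0.64 + 0.22
= 0.86


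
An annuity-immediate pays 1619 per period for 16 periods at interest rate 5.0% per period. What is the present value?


PV = PMT * (1 - (1+i)^(-n)) / i
= 1619 * (1 - (1+0.05)^(-16)) / 0.05
= 1619 * (1 - 0.458112) / 0.05
= 1619 * 10.83777
= 17546.3489


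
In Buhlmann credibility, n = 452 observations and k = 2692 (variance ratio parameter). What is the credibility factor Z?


Z = n / (n + k)
= 452 / (452 + 2692)
= 452 / 3144
= 0.1438


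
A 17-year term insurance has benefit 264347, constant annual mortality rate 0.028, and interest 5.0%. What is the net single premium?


NSP = benefit * sum_{k=0}^{n-1} k_p_x * q * v^(k+1)
With constant q=0.028, v=0.952381
Sum = 0.262331
NSP = 264347 * 0.262331
= 69346.4227


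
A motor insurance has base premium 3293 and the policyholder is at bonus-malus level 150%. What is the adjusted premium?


adjusted = base * BM_level / 100
= 3293 * 150 / 100
= 3293 * 1.5
= 4939.5


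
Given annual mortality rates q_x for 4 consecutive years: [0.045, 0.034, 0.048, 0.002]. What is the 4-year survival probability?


p_k = 1 - q_k for each year
Survival = product of (1 - q_k)
= 0.955 * 0.966 * 0.952 * 0.998
= 0.8765


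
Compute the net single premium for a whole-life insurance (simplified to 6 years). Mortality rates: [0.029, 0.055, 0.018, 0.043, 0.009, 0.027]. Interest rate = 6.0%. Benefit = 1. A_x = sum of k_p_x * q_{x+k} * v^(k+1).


v = 0.943396
Year 0: k_p_x=1.0, q=0.029, term=0.027358
Year 1: k_p_x=0.971, q=0.055, term=0.04753
Year 2: k_p_x=0.917595, q=0.018, term=0.013868
Year 3: k_p_x=0.901078, q=0.043, term=0.030691
Year 4: k_p_x=0.862332, q=0.009, term=0.005799
Year 5: k_p_x=0.854571, q=0.027, term=0.016266
A_x = 0.1415


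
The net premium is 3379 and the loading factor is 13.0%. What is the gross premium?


Gross = net * (1 + loading)
= 3379 * (1 + 0.13)
= 3379 * 1.13
= 3818.27


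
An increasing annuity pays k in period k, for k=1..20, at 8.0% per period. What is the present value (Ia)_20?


(Ia)_n = sum_{k=1}^{n} k * v^k, v = 1/(1+i)
v = 0.925926
Sum computed term by term:
(Ia)_20 = 78.9079


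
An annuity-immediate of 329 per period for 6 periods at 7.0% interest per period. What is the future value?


FV = PMT * ((1+i)^n - 1) / i
= 329 * ((1.07)^6 - 1) / 0.07
= 329 * (1.50073 - 1) / 0.07
= 2353.4327


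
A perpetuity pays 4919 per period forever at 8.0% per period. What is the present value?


PV = PMT / i
= 4919 / 0.08
= 61487.5


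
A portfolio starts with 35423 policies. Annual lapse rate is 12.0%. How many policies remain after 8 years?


remaining = initial * (1 - lapse)^years
= 35423 * (1 - 0.12)^8
= 35423 * 0.359635
= 12739.3338


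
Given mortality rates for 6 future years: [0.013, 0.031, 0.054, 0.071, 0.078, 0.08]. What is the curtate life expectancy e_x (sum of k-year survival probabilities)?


e_x = sum_{k=1}^{n} k_p_x
k_p_x values:
  1_p_x = 0.987
  2_p_x = 0.956403
  3_p_x = 0.904757
  4_p_x = 0.840519
  5_p_x = 0.774959
  6_p_x = 0.712962
e_x = 5.1766


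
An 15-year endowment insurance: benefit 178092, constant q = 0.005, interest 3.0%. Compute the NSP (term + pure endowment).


Term component = 10294.4497
Pure endowment = 15_p_x * v^15 * benefit = 0.927569 * 0.641862 * 178092 = 106030.8521
NSP = 116325.3018


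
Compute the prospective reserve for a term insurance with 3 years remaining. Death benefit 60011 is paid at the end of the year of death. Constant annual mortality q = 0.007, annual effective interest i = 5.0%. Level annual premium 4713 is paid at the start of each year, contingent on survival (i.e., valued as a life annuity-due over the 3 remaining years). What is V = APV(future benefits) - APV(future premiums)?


v = 1/(1+i) = 0.952381
APV(future benefits) per unit = sum_{k=0}^{2} k_p_x * q * v^(k+1) = 0.018934
APV(future benefits) = 60011 * 0.018934 = 1136.2442
Life annuity-due factor ä_{x:3} = sum_{k=0}^{2} k_p_x * v^k = 2.84009
APV(future premiums) = 4713 * 2.84009 = 13385.3432
V = 1136.2442 - 13385.3432
= -12249.099


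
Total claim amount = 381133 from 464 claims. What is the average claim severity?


severity = total / number
= 381133 / 464
= 821.4073


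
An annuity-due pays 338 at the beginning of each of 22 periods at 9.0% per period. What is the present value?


PV_due = PMT * (1-(1+i)^(-n))/i * (1+i)
PV_immediate = 3191.5398
PV_due = 3191.5398 * 1.09
= 3478.7784


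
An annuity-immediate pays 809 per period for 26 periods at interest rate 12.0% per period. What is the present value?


PV = PMT * (1 - (1+i)^(-n)) / i
= 809 * (1 - (1+0.12)^(-26)) / 0.12
= 809 * (1 - 0.052521) / 0.12
= 809 * 7.89566
= 6387.5889


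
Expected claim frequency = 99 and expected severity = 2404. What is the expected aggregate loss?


E[S] = E[N] * E[X]
= 99 * 2404
= 237996


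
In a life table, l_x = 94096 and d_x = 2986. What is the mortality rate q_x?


q_x = d_x / l_x
= 2986 / 94096
= 0.0317


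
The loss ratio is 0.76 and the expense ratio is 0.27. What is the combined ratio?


Combined ratio = loss ratio + expense ratio
= 0.76 + 0.27
= 1.03


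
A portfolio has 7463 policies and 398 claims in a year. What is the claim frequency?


frequency = claims / policies
= 398 / 7463
= 0.0533


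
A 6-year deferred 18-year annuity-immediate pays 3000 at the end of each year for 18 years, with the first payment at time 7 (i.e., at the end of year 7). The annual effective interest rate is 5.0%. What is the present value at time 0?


PV at time 6 of the 18-year annuity-immediate:
a_n = 3000 * (1-(1+0.05)^(-18))/0.05 = 35068.7607
Discount back 6 years to time 0:
PV = 35068.7607 * (1+0.05)^(-6)
= 35068.7607 * 0.746215
= 26168.8492


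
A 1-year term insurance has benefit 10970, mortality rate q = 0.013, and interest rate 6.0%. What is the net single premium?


NSP = benefit * q * v
v = 1/(1+i) = 0.943396
NSP = 10970 * 0.013 * 0.943396
= 134.5377


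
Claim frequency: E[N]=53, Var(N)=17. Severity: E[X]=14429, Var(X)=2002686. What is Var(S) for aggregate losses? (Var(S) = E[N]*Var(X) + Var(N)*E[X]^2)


Var(S) = E[N]*Var(X) + Var(N)*E[X]^2
= 53*2002686 + 17*14429^2
= 106142358 + 3539332697
= 3.6455e+09


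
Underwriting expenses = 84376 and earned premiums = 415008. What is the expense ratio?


Expense ratio = expenses / premiums
= 84376 / 415008
= 0.2033


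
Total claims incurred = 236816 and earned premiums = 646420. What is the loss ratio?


Loss ratio = claims / premiums
= 236816 / 646420
= 0.3664


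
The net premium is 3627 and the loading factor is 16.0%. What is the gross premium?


Gross = net * (1 + loading)
= 3627 * (1 + 0.16)
= 3627 * 1.16
= 4207.32


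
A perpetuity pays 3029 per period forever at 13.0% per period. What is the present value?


PV = PMT / i
= 3029 / 0.13
= 23300.0


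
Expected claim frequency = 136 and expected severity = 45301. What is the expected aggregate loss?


E[S] = E[N] * E[X]
= 136 * 45301
= 6.1609e+06


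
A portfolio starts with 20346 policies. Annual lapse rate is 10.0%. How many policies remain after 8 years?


remaining = initial * (1 - lapse)^years
= 20346 * (1 - 0.1)^8
= 20346 * 0.430467
= 8758.2859


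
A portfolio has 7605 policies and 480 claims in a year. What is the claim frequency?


frequency = claims / policies
= 480 / 7605
= 0.0631


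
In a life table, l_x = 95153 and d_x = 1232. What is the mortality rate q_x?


q_x = d_x / l_x
= 1232 / 95153
= 0.0129


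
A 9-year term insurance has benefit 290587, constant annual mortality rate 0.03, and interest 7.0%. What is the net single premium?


NSP = benefit * sum_{k=0}^{n-1} k_p_x * q * v^(k+1)
With constant q=0.03, v=0.934579
Sum = 0.175945
NSP = 290587 * 0.175945
= 51127.4467


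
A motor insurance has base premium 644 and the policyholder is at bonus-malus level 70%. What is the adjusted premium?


adjusted = base * BM_level / 100
= 644 * 70 / 100
= 644 * 0.7
= 450.8


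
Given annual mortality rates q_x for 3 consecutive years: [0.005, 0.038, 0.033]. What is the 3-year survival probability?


p_k = 1 - q_k for each year
Survival = product of (1 - q_k)
= 0.995 * 0.962 * 0.967
= 0.9256


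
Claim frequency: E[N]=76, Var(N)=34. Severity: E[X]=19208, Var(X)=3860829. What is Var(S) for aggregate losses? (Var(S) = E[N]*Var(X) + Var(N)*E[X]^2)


Var(S) = E[N]*Var(X) + Var(N)*E[X]^2
= 76*3860829 + 34*19208^2
= 293423004 + 12544206976
= 1.2838e+10


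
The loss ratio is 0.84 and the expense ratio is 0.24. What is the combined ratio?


Combined ratio = loss ratio + expense ratio
= 0.84 + 0.24
= 1.08


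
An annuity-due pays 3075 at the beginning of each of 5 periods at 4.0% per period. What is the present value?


PV_due = PMT * (1-(1+i)^(-n))/i * (1+i)
PV_immediate = 13689.3537
PV_due = 13689.3537 * 1.04
= 14236.9278


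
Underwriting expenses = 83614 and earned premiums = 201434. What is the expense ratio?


Expense ratio = expenses / premiums
= 83614 / 201434
= 0.4151


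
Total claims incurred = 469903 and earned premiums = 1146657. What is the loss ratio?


Loss ratio = claims / premiums
= 469903 / 1146657
= 0.4098
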